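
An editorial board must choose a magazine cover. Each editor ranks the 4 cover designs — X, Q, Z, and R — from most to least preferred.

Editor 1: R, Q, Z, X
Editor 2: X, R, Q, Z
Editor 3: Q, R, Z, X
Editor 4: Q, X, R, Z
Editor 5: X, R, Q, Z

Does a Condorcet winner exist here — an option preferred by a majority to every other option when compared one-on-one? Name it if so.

Head-to-head results (5 voters total):
X vs Q: Q wins 3–2.
X vs Z: X wins 3–2.
X vs R: X wins 3–2.
Q vs Z: Q wins 5–0.
Q vs R: R wins 3–2.
Z vs R: R wins 5–0.
No candidate beats all others: X beats R beats Q beats X, a majority cycle.

There is no Condorcet winner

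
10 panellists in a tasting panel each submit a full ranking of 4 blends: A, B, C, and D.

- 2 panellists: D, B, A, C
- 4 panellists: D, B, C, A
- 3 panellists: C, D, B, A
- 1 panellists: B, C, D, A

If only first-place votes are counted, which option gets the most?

First-place vote totals:
  A: 0
  B: 1
  C: 3
  D: 6
D has the most first-place votes.

D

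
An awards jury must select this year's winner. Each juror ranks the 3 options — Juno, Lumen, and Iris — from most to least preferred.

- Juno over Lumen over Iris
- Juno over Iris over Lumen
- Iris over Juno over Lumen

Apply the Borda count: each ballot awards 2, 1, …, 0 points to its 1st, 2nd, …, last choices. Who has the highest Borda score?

Juno

Borda scores:
  Juno: 2 + 2 + 1 = 5
  Lumen: 1 + 0 + 0 = 1
  Iris: 0 + 1 + 2 = 3
Juno has the highest total.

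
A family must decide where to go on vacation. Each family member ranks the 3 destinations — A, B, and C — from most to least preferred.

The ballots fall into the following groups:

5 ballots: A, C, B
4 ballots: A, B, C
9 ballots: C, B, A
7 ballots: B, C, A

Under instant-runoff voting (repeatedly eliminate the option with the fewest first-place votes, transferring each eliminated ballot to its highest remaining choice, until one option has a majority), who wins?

Round 1: A 9, C 9, B 7. B has the fewest and is eliminated.
Round 2: C 16, A 9. C has a majority.

C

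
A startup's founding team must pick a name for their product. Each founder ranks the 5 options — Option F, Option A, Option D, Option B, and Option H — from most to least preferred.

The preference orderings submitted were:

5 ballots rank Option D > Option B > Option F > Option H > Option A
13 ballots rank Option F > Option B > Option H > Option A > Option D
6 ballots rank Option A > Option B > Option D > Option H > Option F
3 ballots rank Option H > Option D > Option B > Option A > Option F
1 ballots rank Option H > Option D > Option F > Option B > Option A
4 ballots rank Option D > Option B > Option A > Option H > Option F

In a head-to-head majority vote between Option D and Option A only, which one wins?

Ballots ranking Option D above Option A: 5+3+1+4 = 13.
Ballots ranking Option A above Option D: 13+6 = 19.
Option A wins the head-to-head, 19–13.

Option A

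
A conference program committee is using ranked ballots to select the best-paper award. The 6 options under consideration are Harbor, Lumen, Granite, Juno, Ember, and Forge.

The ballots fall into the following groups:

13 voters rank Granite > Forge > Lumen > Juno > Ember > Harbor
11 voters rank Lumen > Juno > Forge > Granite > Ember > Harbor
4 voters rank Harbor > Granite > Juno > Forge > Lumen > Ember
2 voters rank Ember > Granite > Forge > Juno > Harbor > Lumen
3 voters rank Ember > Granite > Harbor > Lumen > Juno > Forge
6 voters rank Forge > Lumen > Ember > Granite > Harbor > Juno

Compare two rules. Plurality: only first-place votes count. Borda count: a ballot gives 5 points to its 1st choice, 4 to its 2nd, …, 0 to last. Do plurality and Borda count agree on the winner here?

Yes

Plurality first-place counts: Harbor 4, Lumen 11, Granite 13, Juno 0, Ember 5, Forge 6 → Granite.
Borda totals: Harbor 37, Lumen 128, Granite 135, Juno 89, Ember 67, Forge 129 → Granite.
The two rules agree on Granite.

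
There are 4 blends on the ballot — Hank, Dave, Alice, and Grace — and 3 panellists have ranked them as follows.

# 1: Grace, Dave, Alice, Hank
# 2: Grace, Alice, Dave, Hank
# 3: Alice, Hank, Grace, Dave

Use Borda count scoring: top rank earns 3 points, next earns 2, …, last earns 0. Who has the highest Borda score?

Borda scores:
  Hank: 0 + 0 + 2 = 2
  Dave: 2 + 1 + 0 = 3
  Alice: 1 + 2 + 3 = 6
  Grace: 3 + 3 + 1 = 7
Grace has the highest total.

Grace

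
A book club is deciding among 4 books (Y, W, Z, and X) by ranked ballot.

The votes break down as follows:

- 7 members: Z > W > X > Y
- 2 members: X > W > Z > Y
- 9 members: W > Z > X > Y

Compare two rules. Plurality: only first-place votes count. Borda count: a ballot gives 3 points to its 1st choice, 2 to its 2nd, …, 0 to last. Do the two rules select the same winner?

Plurality first-place counts: Y 0, W 9, Z 7, X 2 → W.
Borda totals: Y 0, W 45, Z 41, X 22 → W.
The two rules agree on W.

Yes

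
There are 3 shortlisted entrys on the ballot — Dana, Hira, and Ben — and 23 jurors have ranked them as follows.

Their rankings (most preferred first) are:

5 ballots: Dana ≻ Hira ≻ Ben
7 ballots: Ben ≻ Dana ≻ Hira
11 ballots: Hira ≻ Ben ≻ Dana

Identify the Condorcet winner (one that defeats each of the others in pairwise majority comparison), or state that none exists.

None — there is no Condorcet winner

Head-to-head results (23 voters total):
Dana vs Hira: Dana wins 12–11.
Dana vs Ben: Ben wins 18–5.
Hira vs Ben: Hira wins 16–7.
No candidate beats all others: Dana beats Hira beats Ben beats Dana, a majority cycle.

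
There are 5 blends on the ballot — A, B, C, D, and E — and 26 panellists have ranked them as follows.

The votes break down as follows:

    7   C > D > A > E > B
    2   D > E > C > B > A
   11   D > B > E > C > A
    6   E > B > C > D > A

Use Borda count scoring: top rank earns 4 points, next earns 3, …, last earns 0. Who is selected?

D

Borda scores:
  A: 7·2 + 2·0 + 11·0 + 6·0 = 14
  B: 7·0 + 2·1 + 11·3 + 6·3 = 53
  C: 7·4 + 2·2 + 11·1 + 6·2 = 55
  D: 7·3 + 2·4 + 11·4 + 6·1 = 79
  E: 7·1 + 2·3 + 11·2 + 6·4 = 59
D has the highest total.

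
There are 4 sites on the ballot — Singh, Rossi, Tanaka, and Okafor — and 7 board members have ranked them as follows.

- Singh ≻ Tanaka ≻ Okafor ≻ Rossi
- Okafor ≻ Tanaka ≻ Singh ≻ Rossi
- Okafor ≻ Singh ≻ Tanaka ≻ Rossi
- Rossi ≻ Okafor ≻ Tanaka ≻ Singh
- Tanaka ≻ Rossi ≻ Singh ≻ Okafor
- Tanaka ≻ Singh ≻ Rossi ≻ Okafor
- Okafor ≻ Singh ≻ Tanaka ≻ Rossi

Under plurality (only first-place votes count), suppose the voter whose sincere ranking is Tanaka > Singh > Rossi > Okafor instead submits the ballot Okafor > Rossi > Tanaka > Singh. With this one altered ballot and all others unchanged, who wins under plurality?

First-place totals with the altered ballot: Singh 1, Rossi 1, Tanaka 1, Okafor 4.
The winner is unchanged: still Okafor.

Okafor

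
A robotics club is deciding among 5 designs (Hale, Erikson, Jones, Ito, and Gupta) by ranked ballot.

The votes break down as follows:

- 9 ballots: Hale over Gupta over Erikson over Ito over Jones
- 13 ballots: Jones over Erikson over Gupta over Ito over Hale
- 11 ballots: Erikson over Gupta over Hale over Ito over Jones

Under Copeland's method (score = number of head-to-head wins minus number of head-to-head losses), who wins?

Pairwise results:
  Hale vs Erikson: Erikson wins 24–9.
  Hale vs Jones: Hale wins 20–13.
  Hale vs Ito: Hale wins 20–13.
  Hale vs Gupta: Gupta wins 24–9.
  Erikson vs Jones: Erikson wins 20–13.
  Erikson vs Ito: Erikson wins 33–0.
  Erikson vs Gupta: Erikson wins 24–9.
  Jones vs Ito: Ito wins 20–13.
  Jones vs Gupta: Gupta wins 20–13.
  Ito vs Gupta: Gupta wins 33–0.
Copeland scores (wins − losses):
  Hale: 2 − 2 = 0
  Erikson: 4 − 0 = 4
  Jones: 0 − 4 = -4
  Ito: 1 − 3 = -2
  Gupta: 3 − 1 = 2
Erikson has the best Copeland score.

Erikson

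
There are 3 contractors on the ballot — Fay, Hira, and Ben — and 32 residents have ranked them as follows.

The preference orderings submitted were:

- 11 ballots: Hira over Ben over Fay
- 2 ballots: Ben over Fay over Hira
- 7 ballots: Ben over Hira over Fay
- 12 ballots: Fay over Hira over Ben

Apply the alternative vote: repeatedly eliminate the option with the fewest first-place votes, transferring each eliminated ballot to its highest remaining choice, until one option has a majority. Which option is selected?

Round 1: Fay 12, Hira 11, Ben 9. Ben has the fewest and is eliminated.
Round 2: Hira 18, Fay 14. Hira has a majority.

Hira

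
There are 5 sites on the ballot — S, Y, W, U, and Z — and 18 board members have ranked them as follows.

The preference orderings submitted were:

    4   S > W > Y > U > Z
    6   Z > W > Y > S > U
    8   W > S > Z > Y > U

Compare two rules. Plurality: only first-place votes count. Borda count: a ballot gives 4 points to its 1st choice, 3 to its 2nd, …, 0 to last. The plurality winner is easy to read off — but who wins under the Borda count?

W

Plurality first-place counts: S 4, Y 0, W 8, U 0, Z 6 → W.
Borda totals: S 46, Y 28, W 62, U 4, Z 40 → W.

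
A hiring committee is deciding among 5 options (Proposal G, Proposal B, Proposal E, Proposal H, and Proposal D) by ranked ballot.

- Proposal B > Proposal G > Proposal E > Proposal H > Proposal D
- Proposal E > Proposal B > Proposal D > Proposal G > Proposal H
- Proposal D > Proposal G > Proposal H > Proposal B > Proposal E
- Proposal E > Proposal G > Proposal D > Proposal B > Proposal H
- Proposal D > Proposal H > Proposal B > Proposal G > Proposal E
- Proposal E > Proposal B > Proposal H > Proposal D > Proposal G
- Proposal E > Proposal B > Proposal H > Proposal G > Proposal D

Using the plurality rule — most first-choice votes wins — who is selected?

First-place vote totals:
  Proposal G: 0
  Proposal B: 1
  Proposal E: 4
  Proposal H: 0
  Proposal D: 2
Proposal E has the most first-place votes.

Proposal E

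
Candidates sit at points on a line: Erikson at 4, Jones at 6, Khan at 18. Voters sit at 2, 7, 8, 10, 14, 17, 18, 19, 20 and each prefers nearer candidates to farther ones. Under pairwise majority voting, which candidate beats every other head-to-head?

With single-peaked preferences on a line, the Condorcet winner is the candidate closest to the median voter.
The median voter (position 14) is closest to Khan at 18.
Check: Khan vs Jones — voters closer to Khan: 5 of 9.

Khan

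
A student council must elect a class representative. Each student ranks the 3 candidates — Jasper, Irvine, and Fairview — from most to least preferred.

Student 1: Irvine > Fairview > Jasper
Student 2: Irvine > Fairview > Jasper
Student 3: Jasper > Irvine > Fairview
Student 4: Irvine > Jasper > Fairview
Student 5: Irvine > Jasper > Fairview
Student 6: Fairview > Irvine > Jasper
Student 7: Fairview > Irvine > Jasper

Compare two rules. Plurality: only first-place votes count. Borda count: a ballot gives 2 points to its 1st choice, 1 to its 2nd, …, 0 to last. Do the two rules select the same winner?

Yes

Plurality first-place counts: Jasper 1, Irvine 4, Fairview 2 → Irvine.
Borda totals: Jasper 4, Irvine 11, Fairview 6 → Irvine.
The two rules agree on Irvine.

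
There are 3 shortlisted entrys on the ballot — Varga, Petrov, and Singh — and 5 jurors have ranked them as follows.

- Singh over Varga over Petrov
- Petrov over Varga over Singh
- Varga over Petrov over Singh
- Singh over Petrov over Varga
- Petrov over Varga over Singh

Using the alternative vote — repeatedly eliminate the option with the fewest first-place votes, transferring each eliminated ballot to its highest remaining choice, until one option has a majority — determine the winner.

Petrov

Round 1: Petrov 2, Singh 2, Varga 1. Varga has the fewest and is eliminated.
Round 2: Petrov 3, Singh 2. Petrov has a majority.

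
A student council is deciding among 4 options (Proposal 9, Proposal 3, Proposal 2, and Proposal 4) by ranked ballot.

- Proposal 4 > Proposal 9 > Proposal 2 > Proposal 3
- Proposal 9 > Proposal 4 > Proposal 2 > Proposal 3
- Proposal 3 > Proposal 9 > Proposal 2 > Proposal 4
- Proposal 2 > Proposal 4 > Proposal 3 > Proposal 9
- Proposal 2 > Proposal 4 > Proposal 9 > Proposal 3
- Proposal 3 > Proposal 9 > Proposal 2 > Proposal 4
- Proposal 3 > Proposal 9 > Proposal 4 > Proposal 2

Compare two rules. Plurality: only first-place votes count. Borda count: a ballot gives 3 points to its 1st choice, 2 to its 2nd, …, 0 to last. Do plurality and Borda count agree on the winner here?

No

Plurality first-place counts: Proposal 9 1, Proposal 3 3, Proposal 2 2, Proposal 4 1 → Proposal 3.
Borda totals: Proposal 9 12, Proposal 3 10, Proposal 2 10, Proposal 4 10 → Proposal 9.
The two rules disagree: plurality picks Proposal 3, Borda picks Proposal 9.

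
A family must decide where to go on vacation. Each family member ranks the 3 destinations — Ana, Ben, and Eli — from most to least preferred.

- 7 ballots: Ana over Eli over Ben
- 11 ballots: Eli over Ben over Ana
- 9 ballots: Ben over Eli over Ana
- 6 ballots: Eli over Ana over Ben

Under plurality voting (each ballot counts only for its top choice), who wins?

Eli

First-place vote totals:
  Ana: 7
  Ben: 9
  Eli: 17
Eli has the most first-place votes.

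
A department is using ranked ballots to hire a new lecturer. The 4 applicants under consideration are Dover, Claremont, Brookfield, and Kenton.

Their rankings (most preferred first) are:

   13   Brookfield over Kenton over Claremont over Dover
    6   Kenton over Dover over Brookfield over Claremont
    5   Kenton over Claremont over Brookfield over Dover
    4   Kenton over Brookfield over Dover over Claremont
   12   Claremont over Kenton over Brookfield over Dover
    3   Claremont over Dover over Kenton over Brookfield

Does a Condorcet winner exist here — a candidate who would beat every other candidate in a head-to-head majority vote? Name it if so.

Head-to-head results (43 voters total):
Dover vs Claremont: Claremont wins 33–10.
Dover vs Brookfield: Brookfield wins 34–9.
Dover vs Kenton: Kenton wins 40–3.
Claremont vs Brookfield: Brookfield wins 23–20.
Claremont vs Kenton: Kenton wins 28–15.
Brookfield vs Kenton: Kenton wins 30–13.
Kenton beats each rival — Dover (40–3), Claremont (28–15), Brookfield (30–13) — so Kenton is the Condorcet winner.

Kenton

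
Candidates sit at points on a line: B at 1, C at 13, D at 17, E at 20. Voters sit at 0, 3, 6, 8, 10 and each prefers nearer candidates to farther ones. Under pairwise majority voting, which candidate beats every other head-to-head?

With single-peaked preferences on a line, the Condorcet winner is the candidate closest to the median voter.
The median voter (position 6) is closest to B at 1.
Check: B vs C — voters closer to B: 3 of 5.

B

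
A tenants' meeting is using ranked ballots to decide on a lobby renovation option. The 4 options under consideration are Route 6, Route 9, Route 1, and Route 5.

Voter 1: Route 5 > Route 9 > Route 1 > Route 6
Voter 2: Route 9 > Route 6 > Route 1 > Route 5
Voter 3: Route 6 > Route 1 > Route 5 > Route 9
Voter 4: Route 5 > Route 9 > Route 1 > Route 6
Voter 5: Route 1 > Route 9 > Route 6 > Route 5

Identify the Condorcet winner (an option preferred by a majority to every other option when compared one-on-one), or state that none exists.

Head-to-head results (5 voters total):
Route 6 vs Route 9: Route 9 wins 4–1.
Route 6 vs Route 1: Route 1 wins 3–2.
Route 6 vs Route 5: Route 6 wins 3–2.
Route 9 vs Route 1: Route 9 wins 3–2.
Route 9 vs Route 5: Route 5 wins 3–2.
Route 1 vs Route 5: Route 1 wins 3–2.
No candidate beats all others: Route 6 beats Route 5 beats Route 9 beats Route 6, a majority cycle.

No Condorcet winner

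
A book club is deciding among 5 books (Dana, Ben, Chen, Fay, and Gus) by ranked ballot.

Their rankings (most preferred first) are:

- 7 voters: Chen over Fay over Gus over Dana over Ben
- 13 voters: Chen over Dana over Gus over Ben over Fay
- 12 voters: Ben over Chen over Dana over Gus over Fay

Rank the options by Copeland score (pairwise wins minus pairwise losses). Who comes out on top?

Pairwise results:
  Dana vs Ben: Dana wins 20–12.
  Dana vs Chen: Chen wins 32–0.
  Dana vs Fay: Dana wins 25–7.
  Dana vs Gus: Dana wins 25–7.
  Ben vs Chen: Chen wins 20–12.
  Ben vs Fay: Ben wins 25–7.
  Ben vs Gus: Gus wins 20–12.
  Chen vs Fay: Chen wins 32–0.
  Chen vs Gus: Chen wins 32–0.
  Fay vs Gus: Gus wins 25–7.
Copeland scores (wins − losses):
  Dana: 3 − 1 = 2
  Ben: 1 − 3 = -2
  Chen: 4 − 0 = 4
  Fay: 0 − 4 = -4
  Gus: 2 − 2 = 0
Chen has the best Copeland score.

Chen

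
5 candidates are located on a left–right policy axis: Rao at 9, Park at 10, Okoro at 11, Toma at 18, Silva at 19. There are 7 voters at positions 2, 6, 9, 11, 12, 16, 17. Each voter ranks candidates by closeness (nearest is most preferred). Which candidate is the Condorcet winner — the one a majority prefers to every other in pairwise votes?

With single-peaked preferences on a line, the Condorcet winner is the candidate closest to the median voter.
The median voter (position 11) is closest to Okoro at 11.
Check: Okoro vs Silva — voters closer to Okoro: 5 of 7.

Okoro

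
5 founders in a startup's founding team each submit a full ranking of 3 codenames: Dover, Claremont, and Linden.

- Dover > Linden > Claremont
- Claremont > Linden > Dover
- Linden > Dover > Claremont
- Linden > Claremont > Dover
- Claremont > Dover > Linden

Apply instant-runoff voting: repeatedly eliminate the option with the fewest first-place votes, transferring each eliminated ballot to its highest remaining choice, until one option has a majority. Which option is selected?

Linden

Round 1: Claremont 2, Linden 2, Dover 1. Dover has the fewest and is eliminated.
Round 2: Linden 3, Claremont 2. Linden has a majority.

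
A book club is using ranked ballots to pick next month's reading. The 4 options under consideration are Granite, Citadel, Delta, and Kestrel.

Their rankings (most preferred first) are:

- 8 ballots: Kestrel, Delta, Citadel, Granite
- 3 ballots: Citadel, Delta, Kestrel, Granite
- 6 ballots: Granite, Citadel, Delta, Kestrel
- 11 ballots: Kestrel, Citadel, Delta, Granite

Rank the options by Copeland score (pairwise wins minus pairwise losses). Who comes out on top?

Pairwise results:
  Granite vs Citadel: Citadel wins 22–6.
  Granite vs Delta: Delta wins 22–6.
  Granite vs Kestrel: Kestrel wins 22–6.
  Citadel vs Delta: Citadel wins 20–8.
  Citadel vs Kestrel: Kestrel wins 19–9.
  Delta vs Kestrel: Kestrel wins 19–9.
Copeland scores (wins − losses):
  Granite: 0 − 3 = -3
  Citadel: 2 − 1 = 1
  Delta: 1 − 2 = -1
  Kestrel: 3 − 0 = 3
Kestrel has the best Copeland score.

Kestrel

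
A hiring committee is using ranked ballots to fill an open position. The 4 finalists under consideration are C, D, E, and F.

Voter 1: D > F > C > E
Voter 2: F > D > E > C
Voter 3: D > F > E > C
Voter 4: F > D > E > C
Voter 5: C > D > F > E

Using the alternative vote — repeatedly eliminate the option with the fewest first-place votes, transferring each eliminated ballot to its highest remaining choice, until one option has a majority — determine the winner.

D

Round 1: D 2, F 2, C 1, E 0. E has the fewest and is eliminated.
Round 2: D 2, F 2, C 1. C has the fewest and is eliminated.
Round 3: D 3, F 2. D has a majority.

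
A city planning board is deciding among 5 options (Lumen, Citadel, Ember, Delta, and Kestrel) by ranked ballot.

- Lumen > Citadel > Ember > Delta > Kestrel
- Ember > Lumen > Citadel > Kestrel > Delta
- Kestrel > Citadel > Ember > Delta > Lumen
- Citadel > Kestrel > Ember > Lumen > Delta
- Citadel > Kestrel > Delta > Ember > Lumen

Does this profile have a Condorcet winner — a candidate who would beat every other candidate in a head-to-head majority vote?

Yes

Head-to-head results (5 voters total):
Lumen vs Citadel: Citadel wins 3–2.
Lumen vs Ember: Ember wins 4–1.
Lumen vs Delta: Lumen wins 3–2.
Lumen vs Kestrel: Kestrel wins 3–2.
Citadel vs Ember: Citadel wins 4–1.
Citadel vs Delta: Citadel wins 5–0.
Citadel vs Kestrel: Citadel wins 4–1.
Ember vs Delta: Ember wins 4–1.
Ember vs Kestrel: Kestrel wins 3–2.
Delta vs Kestrel: Kestrel wins 4–1.
Citadel beats each rival — Lumen (3–2), Ember (4–1), Delta (5–0), Kestrel (4–1) — so Citadel is the Condorcet winner.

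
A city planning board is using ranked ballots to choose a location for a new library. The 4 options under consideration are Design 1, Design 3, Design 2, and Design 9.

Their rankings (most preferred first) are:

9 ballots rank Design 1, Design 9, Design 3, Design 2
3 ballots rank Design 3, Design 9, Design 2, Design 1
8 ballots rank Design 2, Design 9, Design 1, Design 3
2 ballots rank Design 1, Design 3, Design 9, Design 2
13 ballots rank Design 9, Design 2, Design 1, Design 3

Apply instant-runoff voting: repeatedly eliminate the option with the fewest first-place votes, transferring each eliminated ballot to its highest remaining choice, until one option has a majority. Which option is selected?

Round 1: Design 9 13, Design 1 11, Design 2 8, Design 3 3. Design 3 has the fewest and is eliminated.
Round 2: Design 9 16, Design 1 11, Design 2 8. Design 2 has the fewest and is eliminated.
Round 3: Design 9 24, Design 1 11. Design 9 has a majority.

Design 9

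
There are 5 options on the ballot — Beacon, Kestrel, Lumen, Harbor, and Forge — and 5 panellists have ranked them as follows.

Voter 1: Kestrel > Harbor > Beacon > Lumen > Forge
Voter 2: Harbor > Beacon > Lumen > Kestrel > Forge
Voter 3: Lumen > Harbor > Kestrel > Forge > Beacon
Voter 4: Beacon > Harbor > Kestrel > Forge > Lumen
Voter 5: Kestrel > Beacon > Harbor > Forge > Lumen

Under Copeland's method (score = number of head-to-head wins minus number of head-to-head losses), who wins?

Pairwise results:
  Beacon vs Kestrel: Kestrel wins 3–2.
  Beacon vs Lumen: Beacon wins 4–1.
  Beacon vs Harbor: Harbor wins 3–2.
  Beacon vs Forge: Beacon wins 4–1.
  Kestrel vs Lumen: Kestrel wins 3–2.
  Kestrel vs Harbor: Harbor wins 3–2.
  Kestrel vs Forge: Kestrel wins 5–0.
  Lumen vs Harbor: Harbor wins 4–1.
  Lumen vs Forge: Lumen wins 3–2.
  Harbor vs Forge: Harbor wins 5–0.
Copeland scores (wins − losses):
  Beacon: 2 − 2 = 0
  Kestrel: 3 − 1 = 2
  Lumen: 1 − 3 = -2
  Harbor: 4 − 0 = 4
  Forge: 0 − 4 = -4
Harbor has the best Copeland score.

Harbor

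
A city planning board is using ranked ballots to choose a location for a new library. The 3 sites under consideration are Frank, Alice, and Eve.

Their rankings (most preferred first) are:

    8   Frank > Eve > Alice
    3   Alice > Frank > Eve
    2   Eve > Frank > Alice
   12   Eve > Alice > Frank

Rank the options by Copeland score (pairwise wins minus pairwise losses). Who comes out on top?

Pairwise results:
  Frank vs Alice: Alice wins 15–10.
  Frank vs Eve: Eve wins 14–11.
  Alice vs Eve: Eve wins 22–3.
Copeland scores (wins − losses):
  Frank: 0 − 2 = -2
  Alice: 1 − 1 = 0
  Eve: 2 − 0 = 2
Eve has the best Copeland score.

Eve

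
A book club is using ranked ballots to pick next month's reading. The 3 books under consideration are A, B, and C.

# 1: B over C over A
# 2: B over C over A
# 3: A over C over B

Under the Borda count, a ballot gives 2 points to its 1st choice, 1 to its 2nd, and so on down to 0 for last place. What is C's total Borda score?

3

Borda scores:
  A: 0 + 0 + 2 = 2
  B: 2 + 2 + 0 = 4
  C: 1 + 1 + 1 = 3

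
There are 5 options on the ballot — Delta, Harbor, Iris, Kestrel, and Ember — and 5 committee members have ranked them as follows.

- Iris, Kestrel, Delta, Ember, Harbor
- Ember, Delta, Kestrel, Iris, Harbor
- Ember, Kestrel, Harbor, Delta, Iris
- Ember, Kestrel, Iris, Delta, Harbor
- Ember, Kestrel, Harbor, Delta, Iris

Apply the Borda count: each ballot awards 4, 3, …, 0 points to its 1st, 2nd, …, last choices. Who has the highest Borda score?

Ember

Borda scores:
  Delta: 2 + 3 + 1 + 1 + 1 = 8
  Harbor: 0 + 0 + 2 + 0 + 2 = 4
  Iris: 4 + 1 + 0 + 2 + 0 = 7
  Kestrel: 3 + 2 + 3 + 3 + 3 = 14
  Ember: 1 + 4 + 4 + 4 + 4 = 17
Ember has the highest total.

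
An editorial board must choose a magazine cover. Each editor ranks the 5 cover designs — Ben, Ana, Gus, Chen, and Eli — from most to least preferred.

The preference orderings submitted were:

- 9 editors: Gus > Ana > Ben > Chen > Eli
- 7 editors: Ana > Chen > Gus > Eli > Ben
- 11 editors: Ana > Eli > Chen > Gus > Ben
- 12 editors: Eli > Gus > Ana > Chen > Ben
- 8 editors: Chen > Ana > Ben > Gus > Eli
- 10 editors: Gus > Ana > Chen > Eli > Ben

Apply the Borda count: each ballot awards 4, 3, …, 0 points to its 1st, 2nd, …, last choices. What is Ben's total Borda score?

Borda scores:
  Ben: 9·2 + 7·0 + 11·0 + 12·0 + 8·2 + 10·0 = 34
  Ana: 9·3 + 7·4 + 11·4 + 12·2 + 8·3 + 10·3 = 177
  Gus: 9·4 + 7·2 + 11·1 + 12·3 + 8·1 + 10·4 = 145
  Chen: 9·1 + 7·3 + 11·2 + 12·1 + 8·4 + 10·2 = 116
  Eli: 9·0 + 7·1 + 11·3 + 12·4 + 8·0 + 10·1 = 98

34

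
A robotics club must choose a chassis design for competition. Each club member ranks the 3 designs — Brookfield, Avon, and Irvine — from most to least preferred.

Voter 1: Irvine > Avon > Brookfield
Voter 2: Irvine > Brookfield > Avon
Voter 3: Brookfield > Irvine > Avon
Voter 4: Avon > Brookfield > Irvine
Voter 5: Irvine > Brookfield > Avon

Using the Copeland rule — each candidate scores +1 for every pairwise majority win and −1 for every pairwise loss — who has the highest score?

Irvine

Pairwise results:
  Brookfield vs Avon: Brookfield wins 3–2.
  Brookfield vs Irvine: Irvine wins 3–2.
  Avon vs Irvine: Irvine wins 4–1.
Copeland scores (wins − losses):
  Brookfield: 1 − 1 = 0
  Avon: 0 − 2 = -2
  Irvine: 2 − 0 = 2
Irvine has the best Copeland score.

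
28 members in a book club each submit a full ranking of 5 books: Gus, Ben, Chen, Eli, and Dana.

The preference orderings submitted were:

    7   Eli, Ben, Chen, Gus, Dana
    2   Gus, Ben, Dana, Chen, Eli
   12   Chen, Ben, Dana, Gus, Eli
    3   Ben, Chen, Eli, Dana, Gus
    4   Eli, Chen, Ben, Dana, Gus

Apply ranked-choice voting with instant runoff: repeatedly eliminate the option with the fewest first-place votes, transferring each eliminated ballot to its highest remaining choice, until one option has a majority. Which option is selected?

Chen

Round 1: Chen 12, Eli 11, Ben 3, Gus 2, Dana 0. Dana has the fewest and is eliminated.
Round 2: Chen 12, Eli 11, Ben 3, Gus 2. Gus has the fewest and is eliminated.
Round 3: Chen 12, Eli 11, Ben 5. Ben has the fewest and is eliminated.
Round 4: Chen 17, Eli 11. Chen has a majority.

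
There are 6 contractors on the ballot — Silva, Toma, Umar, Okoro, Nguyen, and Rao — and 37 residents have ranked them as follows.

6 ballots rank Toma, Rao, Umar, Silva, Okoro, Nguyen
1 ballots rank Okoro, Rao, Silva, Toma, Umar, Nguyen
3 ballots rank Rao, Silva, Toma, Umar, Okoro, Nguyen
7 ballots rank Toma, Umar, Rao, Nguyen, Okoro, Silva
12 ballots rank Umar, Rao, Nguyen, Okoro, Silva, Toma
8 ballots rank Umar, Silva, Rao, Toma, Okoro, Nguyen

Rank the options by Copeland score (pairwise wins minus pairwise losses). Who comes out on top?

Pairwise results:
  Silva vs Toma: Silva wins 24–13.
  Silva vs Umar: Umar wins 33–4.
  Silva vs Okoro: Okoro wins 20–17.
  Silva vs Nguyen: Nguyen wins 19–18.
  Silva vs Rao: Rao wins 29–8.
  Toma vs Umar: Umar wins 20–17.
  Toma vs Okoro: Toma wins 24–13.
  Toma vs Nguyen: Toma wins 25–12.
  Toma vs Rao: Rao wins 24–13.
  Umar vs Okoro: Umar wins 36–1.
  Umar vs Nguyen: Umar wins 37–0.
  Umar vs Rao: Umar wins 27–10.
  Okoro vs Nguyen: Nguyen wins 19–18.
  Okoro vs Rao: Rao wins 36–1.
  Nguyen vs Rao: Rao wins 37–0.
Copeland scores (wins − losses):
  Silva: 1 − 4 = -3
  Toma: 2 − 3 = -1
  Umar: 5 − 0 = 5
  Okoro: 1 − 4 = -3
  Nguyen: 2 − 3 = -1
  Rao: 4 − 1 = 3
Umar has the best Copeland score.

Umar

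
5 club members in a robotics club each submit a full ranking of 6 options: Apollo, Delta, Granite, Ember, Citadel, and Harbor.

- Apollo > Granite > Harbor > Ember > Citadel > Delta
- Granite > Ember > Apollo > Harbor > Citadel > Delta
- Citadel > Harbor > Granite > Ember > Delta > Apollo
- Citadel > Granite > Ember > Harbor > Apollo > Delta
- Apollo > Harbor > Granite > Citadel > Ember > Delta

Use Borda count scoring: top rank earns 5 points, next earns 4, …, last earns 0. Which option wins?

Borda scores:
  Apollo: 5 + 3 + 0 + 1 + 5 = 14
  Delta: 0 + 0 + 1 + 0 + 0 = 1
  Granite: 4 + 5 + 3 + 4 + 3 = 19
  Ember: 2 + 4 + 2 + 3 + 1 = 12
  Citadel: 1 + 1 + 5 + 5 + 2 = 14
  Harbor: 3 + 2 + 4 + 2 + 4 = 15
Granite has the highest total.

Granite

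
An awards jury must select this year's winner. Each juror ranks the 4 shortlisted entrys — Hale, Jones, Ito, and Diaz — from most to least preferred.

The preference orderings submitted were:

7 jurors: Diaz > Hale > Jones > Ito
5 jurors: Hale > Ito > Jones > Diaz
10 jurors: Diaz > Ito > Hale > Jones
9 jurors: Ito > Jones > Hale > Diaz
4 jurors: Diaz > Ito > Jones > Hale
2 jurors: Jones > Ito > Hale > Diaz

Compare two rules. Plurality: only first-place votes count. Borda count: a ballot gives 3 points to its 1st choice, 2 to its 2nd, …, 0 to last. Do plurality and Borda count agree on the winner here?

Plurality first-place counts: Hale 5, Jones 2, Ito 9, Diaz 21 → Diaz.
Borda totals: Hale 50, Jones 40, Ito 69, Diaz 63 → Ito.
The two rules disagree: plurality picks Diaz, Borda picks Ito.

No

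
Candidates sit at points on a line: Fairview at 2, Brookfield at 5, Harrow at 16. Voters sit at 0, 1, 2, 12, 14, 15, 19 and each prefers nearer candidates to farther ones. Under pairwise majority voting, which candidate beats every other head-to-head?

With single-peaked preferences on a line, the Condorcet winner is the candidate closest to the median voter.
The median voter (position 12) is closest to Harrow at 16.
Check: Harrow vs Brookfield — voters closer to Harrow: 4 of 7.

Harrow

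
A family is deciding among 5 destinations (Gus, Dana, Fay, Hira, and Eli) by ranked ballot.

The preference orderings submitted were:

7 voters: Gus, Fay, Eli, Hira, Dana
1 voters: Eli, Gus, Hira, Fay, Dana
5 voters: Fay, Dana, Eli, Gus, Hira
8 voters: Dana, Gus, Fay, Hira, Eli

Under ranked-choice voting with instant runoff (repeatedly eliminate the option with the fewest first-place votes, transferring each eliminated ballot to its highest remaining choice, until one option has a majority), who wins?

Dana

Round 1: Dana 8, Gus 7, Fay 5, Eli 1, Hira 0. Hira has the fewest and is eliminated.
Round 2: Dana 8, Gus 7, Fay 5, Eli 1. Eli has the fewest and is eliminated.
Round 3: Gus 8, Dana 8, Fay 5. Fay has the fewest and is eliminated.
Round 4: Dana 13, Gus 8. Dana has a majority.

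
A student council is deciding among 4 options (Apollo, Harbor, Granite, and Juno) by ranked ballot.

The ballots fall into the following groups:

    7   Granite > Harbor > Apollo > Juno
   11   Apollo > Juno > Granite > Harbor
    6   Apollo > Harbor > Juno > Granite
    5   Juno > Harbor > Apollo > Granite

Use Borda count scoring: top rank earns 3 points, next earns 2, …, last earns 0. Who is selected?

Apollo

Borda scores:
  Apollo: 7·1 + 11·3 + 6·3 + 5·1 = 63
  Harbor: 7·2 + 11·0 + 6·2 + 5·2 = 36
  Granite: 7·3 + 11·1 + 6·0 + 5·0 = 32
  Juno: 7·0 + 11·2 + 6·1 + 5·3 = 43
Apollo has the highest total.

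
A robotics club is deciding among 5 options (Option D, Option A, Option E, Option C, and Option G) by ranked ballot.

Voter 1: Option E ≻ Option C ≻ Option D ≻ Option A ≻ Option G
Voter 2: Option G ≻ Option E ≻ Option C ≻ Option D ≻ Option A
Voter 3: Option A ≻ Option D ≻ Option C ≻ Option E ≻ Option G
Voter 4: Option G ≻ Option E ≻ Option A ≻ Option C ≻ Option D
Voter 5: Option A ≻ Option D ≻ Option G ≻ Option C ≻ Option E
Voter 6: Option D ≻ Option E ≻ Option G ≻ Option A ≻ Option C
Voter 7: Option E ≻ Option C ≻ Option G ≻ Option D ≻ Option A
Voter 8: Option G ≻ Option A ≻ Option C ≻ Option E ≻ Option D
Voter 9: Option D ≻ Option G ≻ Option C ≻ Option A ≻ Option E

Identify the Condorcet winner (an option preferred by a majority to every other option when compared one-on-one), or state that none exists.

None — there is no Condorcet winner

Head-to-head results (9 voters total):
Option D vs Option A: Option D wins 5–4.
Option D vs Option E: Option E wins 5–4.
Option D vs Option C: Option C wins 5–4.
Option D vs Option G: Option D wins 5–4.
Option A vs Option E: Option E wins 5–4.
Option A vs Option C: Option A wins 5–4.
Option A vs Option G: Option G wins 6–3.
Option E vs Option C: Option E wins 5–4.
Option E vs Option G: Option G wins 5–4.
Option C vs Option G: Option G wins 6–3.
No candidate beats all others: Option D beats Option A beats Option C beats Option D, a majority cycle.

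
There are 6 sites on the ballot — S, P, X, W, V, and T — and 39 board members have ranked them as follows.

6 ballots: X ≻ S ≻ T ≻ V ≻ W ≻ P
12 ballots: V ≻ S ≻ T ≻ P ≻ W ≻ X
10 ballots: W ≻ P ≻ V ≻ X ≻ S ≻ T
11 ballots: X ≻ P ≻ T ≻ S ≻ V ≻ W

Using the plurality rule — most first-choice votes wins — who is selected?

X

First-place vote totals:
  S: 0
  P: 0
  X: 17
  W: 10
  V: 12
  T: 0
X has the most first-place votes.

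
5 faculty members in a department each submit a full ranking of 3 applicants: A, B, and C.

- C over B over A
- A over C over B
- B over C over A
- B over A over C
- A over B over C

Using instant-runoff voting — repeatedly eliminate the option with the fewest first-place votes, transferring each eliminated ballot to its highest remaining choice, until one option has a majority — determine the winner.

Round 1: A 2, B 2, C 1. C has the fewest and is eliminated.
Round 2: B 3, A 2. B has a majority.

B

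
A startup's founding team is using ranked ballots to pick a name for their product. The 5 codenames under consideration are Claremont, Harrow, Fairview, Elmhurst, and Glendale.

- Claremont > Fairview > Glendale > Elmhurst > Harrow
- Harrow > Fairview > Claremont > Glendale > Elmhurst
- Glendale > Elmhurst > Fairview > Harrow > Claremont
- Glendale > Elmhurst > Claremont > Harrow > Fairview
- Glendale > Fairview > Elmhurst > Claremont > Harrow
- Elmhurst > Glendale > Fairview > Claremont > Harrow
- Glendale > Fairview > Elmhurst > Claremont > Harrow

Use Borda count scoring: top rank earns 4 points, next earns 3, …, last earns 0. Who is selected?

Glendale

Borda scores:
  Claremont: 4 + 2 + 0 + 2 + 1 + 1 + 1 = 11
  Harrow: 0 + 4 + 1 + 1 + 0 + 0 + 0 = 6
  Fairview: 3 + 3 + 2 + 0 + 3 + 2 + 3 = 16
  Elmhurst: 1 + 0 + 3 + 3 + 2 + 4 + 2 = 15
  Glendale: 2 + 1 + 4 + 4 + 4 + 3 + 4 = 22
Glendale has the highest total.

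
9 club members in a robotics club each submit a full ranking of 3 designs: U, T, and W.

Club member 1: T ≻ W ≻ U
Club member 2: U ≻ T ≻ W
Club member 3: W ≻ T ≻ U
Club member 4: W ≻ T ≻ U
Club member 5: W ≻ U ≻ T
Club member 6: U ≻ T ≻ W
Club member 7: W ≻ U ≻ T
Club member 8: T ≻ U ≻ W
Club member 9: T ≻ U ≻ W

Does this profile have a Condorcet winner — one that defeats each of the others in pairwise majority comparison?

Head-to-head results (9 voters total):
U vs T: T wins 5–4.
U vs W: W wins 5–4.
T vs W: T wins 5–4.
T beats each rival — U (5–4), W (5–4) — so T is the Condorcet winner.

Yes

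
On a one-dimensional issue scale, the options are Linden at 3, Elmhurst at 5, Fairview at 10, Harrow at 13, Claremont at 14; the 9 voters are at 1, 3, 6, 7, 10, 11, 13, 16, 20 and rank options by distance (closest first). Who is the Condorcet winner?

Fairview

With single-peaked preferences on a line, the Condorcet winner is the candidate closest to the median voter.
The median voter (position 10) is closest to Fairview at 10.
Check: Fairview vs Linden — voters closer to Fairview: 6 of 9.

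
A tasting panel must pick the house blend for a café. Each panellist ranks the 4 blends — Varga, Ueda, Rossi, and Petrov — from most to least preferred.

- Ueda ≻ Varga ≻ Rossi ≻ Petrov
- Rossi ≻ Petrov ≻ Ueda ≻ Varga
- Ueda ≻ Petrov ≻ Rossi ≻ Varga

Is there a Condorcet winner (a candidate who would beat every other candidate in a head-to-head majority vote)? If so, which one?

Head-to-head results (3 voters total):
Varga vs Ueda: Ueda wins 3–0.
Varga vs Rossi: Rossi wins 2–1.
Varga vs Petrov: Petrov wins 2–1.
Ueda vs Rossi: Ueda wins 2–1.
Ueda vs Petrov: Ueda wins 2–1.
Rossi vs Petrov: Rossi wins 2–1.
Ueda beats each rival — Varga (3–0), Rossi (2–1), Petrov (2–1) — so Ueda is the Condorcet winner.

Ueda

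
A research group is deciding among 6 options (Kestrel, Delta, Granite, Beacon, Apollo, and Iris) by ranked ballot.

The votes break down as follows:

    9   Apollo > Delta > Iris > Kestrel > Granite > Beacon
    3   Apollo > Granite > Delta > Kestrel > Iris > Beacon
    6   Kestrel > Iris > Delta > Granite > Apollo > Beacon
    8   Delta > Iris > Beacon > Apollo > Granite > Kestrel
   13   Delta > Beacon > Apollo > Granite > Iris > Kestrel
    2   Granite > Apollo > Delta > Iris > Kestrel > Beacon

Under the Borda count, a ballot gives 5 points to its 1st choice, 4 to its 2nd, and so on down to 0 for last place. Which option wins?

Delta

Borda scores:
  Kestrel: 9·2 + 3·2 + 6·5 + 8·0 + 13·0 + 2·1 = 56
  Delta: 9·4 + 3·3 + 6·3 + 8·5 + 13·5 + 2·3 = 174
  Granite: 9·1 + 3·4 + 6·2 + 8·1 + 13·2 + 2·5 = 77
  Beacon: 9·0 + 3·0 + 6·0 + 8·3 + 13·4 + 2·0 = 76
  Apollo: 9·5 + 3·5 + 6·1 + 8·2 + 13·3 + 2·4 = 129
  Iris: 9·3 + 3·1 + 6·4 + 8·4 + 13·1 + 2·2 = 103
Delta has the highest total.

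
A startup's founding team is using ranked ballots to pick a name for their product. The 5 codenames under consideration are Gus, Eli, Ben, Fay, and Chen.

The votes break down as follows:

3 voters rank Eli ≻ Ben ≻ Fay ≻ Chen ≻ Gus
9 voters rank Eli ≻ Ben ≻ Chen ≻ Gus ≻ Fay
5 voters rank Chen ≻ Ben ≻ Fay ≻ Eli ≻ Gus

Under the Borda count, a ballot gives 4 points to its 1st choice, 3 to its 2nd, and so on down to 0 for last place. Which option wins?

Borda scores:
  Gus: 3·0 + 9·1 + 5·0 = 9
  Eli: 3·4 + 9·4 + 5·1 = 53
  Ben: 3·3 + 9·3 + 5·3 = 51
  Fay: 3·2 + 9·0 + 5·2 = 16
  Chen: 3·1 + 9·2 + 5·4 = 41
Eli has the highest total.

Eli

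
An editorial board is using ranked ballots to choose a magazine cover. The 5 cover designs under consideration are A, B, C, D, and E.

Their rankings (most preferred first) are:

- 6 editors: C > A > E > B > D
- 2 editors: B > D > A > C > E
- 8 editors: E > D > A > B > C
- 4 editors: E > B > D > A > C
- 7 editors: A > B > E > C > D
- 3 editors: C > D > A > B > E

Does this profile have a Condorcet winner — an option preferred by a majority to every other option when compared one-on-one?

Head-to-head results (30 voters total):
A vs B: A wins 24–6.
A vs C: A wins 21–9.
A vs D: D wins 17–13.
A vs E: A wins 18–12.
B vs C: B wins 21–9.
B vs D: B wins 19–11.
B vs E: E wins 18–12.
C vs D: C wins 16–14.
C vs E: E wins 19–11.
D vs E: E wins 25–5.
No candidate beats all others: A beats B beats D beats A, a majority cycle.

No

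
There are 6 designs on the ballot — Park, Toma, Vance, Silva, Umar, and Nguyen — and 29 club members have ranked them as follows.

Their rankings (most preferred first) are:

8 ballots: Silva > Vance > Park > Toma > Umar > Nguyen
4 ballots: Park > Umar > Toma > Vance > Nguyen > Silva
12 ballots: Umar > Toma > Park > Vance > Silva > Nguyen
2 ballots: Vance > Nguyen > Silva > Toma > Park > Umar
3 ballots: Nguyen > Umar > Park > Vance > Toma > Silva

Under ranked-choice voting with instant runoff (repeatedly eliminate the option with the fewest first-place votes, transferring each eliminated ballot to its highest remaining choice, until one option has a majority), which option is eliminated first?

Toma

Round 1: Umar 12, Silva 8, Park 4, Nguyen 3, Vance 2, Toma 0. Toma has the fewest and is eliminated.
Round 2: Umar 12, Silva 8, Park 4, Nguyen 3, Vance 2. Vance has the fewest and is eliminated.
Round 3: Umar 12, Silva 8, Nguyen 5, Park 4. Park has the fewest and is eliminated.
Round 4: Umar 16, Silva 8, Nguyen 5. Umar has a majority.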